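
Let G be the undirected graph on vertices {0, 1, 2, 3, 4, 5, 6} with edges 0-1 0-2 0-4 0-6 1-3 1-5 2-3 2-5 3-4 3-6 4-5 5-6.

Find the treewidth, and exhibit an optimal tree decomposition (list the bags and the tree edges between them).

Every bag has size at most 4, so the width is 4 − 1 = 3 and tw(G) ≤ 3. For the lower bound: the 4 vertex sets {1,5}, {3,6}, {0}, {4} are disjoint, each induces a connected subgraph, and every pair is joined by at least one edge of G. Contracting each set to a single vertex therefore yields K_{4} as a minor, and since treewidth is minor-monotone, tw(G) ≥ tw(K_{4}) = 3. The upper and lower bounds meet at 3, so that is the treewidth.

Treewidth 3.
Bags: B1 = {0, 1, 3, 5}  B2 = {0, 3, 5, 6}  B3 = {0, 3, 4, 5}  B4 = {0, 2, 3, 5}
Tree: B1–B2, B2–B3, B3–B4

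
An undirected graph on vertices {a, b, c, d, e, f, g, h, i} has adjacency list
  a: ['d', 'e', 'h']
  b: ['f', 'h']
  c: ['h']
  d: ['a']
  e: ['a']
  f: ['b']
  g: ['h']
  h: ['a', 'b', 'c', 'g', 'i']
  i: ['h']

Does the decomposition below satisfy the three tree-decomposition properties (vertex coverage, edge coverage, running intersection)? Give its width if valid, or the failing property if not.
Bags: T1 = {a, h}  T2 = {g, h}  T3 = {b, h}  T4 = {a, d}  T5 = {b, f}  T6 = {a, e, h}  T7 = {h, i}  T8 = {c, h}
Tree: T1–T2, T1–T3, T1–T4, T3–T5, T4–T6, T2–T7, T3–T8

No — bags containing vertex h are not connected in the tree.

A tree decomposition must satisfy three properties: every vertex lies in some bag; for every edge, both endpoints lie together in some bag; and for every vertex, the bags containing it form a connected subtree. Here bags containing vertex h are not connected in the tree, so the decomposition is invalid.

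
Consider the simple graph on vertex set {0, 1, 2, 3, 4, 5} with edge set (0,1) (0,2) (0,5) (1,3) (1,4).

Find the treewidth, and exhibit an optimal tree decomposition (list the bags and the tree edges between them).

Treewidth 1.
One such decomposition:
Bags: B1 = {0, 1}  B2 = {0, 5}  B3 = {1, 4}  B4 = {0, 2}  B5 = {1, 3}
Tree: B1–B2, B1–B3, B1–B4, B1–B5

Each bag holds 2 vertices, so the decomposition has width 1, which upper-bounds the treewidth. Any graph with an edge has treewidth ≥ 1, and G has the edge 0–1. Combining the bounds, tw(G) = 1.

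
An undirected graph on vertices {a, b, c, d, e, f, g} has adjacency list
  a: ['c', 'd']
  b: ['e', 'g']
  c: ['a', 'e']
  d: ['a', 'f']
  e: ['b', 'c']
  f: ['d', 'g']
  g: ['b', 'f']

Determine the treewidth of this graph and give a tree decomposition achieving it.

Treewidth 2.
One such decomposition:
Bags: B1 = {a, c, e}  B2 = {a, b, e}  B3 = {a, b, g}  B4 = {a, f, g}  B5 = {a, d, f}
Tree: B1–B2, B2–B3, B3–B4, B4–B5

Each bag holds 3 vertices, so the decomposition has width 2, which upper-bounds the treewidth. The edges a–c–e–b–g–f–d–a form a cycle, so G is not a tree and its treewidth is at least 2. Hence tw(G) = 2 exactly.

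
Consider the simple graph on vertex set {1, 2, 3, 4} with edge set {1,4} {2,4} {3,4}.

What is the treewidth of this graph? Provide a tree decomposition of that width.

Treewidth 1.
One optimal decomposition is:
Bags: B1 = {1, 4}  B2 = {3, 4}  B3 = {2, 4}
Tree: B1–B2, B2–B3

Every bag has size at most 2, so the width is 2 − 1 = 1 and tw(G) ≤ 1. Since G has at least one edge (e.g. 4–1), it is not an edgeless graph, so tw(G) ≥ 1. Hence tw(G) = 1 exactly.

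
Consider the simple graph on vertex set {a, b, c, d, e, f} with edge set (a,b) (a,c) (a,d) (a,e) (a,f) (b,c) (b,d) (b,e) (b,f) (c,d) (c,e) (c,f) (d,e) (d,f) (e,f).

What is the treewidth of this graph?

A width-5 tree decomposition is:
Bags: B1 = {a, b, c, d, e, f}
Tree: (single bag)
With just one bag of size 6, the width is 6 − 1 = 5, so tw(G) ≤ 5. For the lower bound, the 6 vertices {a, b, c, d, e, f} are pairwise adjacent, and any tree decomposition puts a clique entirely inside one bag — forcing width ≥ 5. Combining the bounds, tw(G) = 5.

5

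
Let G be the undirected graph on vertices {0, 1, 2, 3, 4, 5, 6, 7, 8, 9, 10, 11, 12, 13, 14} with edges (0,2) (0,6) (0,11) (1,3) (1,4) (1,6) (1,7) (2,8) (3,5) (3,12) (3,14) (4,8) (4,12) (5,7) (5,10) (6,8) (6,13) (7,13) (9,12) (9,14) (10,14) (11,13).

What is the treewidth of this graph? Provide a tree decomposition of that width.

Every bag has size at most 4, so the width is 4 − 1 = 3 and tw(G) ≤ 3. For the lower bound: the 4 vertex sets {9,10,14}, {5}, {3}, {1,4,7,12} are disjoint, each induces a connected subgraph, and every pair is joined by at least one edge of G. Contracting each set to a single vertex therefore yields K_{4} as a minor, and since treewidth is minor-monotone, tw(G) ≥ tw(K_{4}) = 3. Hence tw(G) = 3 exactly.

Treewidth 3.
One optimal decomposition is:
Bags: B1 = {5, 9, 10, 14}  B2 = {3, 5, 9, 14}  B3 = {3, 5, 9, 12}  B4 = {3, 5, 7, 12}  B5 = {1, 3, 7, 12}  B6 = {1, 4, 7, 12}  B7 = {1, 4, 7, 13}  B8 = {1, 4, 6, 13}  B9 = {4, 6, 8, 13}  B10 = {6, 8, 11, 13}  B11 = {0, 6, 8, 11}  B12 = {0, 2, 8, 11}
Tree: B1–B2, B2–B3, B3–B4, B4–B5, B5–B6, B6–B7, B7–B8, B8–B9, B9–B10, B10–B11, B11–B12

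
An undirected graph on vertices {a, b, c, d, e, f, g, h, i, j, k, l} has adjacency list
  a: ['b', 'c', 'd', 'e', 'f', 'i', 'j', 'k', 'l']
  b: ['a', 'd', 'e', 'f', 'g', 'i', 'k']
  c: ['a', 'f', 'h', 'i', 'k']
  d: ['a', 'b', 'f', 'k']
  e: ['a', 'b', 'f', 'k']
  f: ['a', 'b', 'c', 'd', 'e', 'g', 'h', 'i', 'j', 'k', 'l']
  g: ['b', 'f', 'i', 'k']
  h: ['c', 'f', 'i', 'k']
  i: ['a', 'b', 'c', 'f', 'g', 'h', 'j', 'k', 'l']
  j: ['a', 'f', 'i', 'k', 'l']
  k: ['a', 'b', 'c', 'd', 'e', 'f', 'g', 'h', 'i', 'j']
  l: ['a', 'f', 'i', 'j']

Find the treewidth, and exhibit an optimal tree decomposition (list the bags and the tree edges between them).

Treewidth 4.
Bags: B1 = {a, b, f, i, k}  B2 = {b, f, g, i, k}  B3 = {a, c, f, i, k}  B4 = {c, f, h, i, k}  B5 = {a, b, e, f, k}  B6 = {a, f, i, j, k}  B7 = {a, f, i, j, l}  B8 = {a, b, d, f, k}
Tree: B1–B2, B1–B3, B3–B4, B1–B5, B3–B6, B6–B7, B1–B8

Each bag holds 5 vertices, so the decomposition has width 4, which upper-bounds the treewidth. Conversely, {a, f, i, j, l} is a clique of size 5, and the vertices of any clique must share a bag in every tree decomposition; so some bag has ≥ 5 vertices and tw(G) ≥ 4. Hence tw(G) = 4 exactly.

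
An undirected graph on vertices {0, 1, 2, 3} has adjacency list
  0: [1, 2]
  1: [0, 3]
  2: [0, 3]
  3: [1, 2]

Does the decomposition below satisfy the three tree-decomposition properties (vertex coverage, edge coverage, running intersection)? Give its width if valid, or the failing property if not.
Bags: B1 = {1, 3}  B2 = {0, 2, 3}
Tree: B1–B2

No — edge (0,1) lies in no bag.

A tree decomposition must satisfy three properties: every vertex lies in some bag; for every edge, both endpoints lie together in some bag; and for every vertex, the bags containing it form a connected subtree. Here edge (0,1) lies in no bag, so the decomposition is invalid.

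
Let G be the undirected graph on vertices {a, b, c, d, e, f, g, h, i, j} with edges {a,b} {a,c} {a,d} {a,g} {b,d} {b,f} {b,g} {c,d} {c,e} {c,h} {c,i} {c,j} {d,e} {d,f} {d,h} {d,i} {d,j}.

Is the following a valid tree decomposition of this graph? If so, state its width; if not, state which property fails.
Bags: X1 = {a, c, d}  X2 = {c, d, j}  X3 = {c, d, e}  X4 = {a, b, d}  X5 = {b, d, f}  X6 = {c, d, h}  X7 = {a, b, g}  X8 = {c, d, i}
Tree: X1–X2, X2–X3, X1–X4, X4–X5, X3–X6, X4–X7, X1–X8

Every vertex of G appears in some bag (union = {a, b, c, d, e, f, g, h, i, j}); every edge is covered by a bag; and for each vertex v the set of bags containing v is connected in the bag tree. The decomposition is therefore valid. The largest bag has 3 vertices, so the width is 2.

Yes; width 2.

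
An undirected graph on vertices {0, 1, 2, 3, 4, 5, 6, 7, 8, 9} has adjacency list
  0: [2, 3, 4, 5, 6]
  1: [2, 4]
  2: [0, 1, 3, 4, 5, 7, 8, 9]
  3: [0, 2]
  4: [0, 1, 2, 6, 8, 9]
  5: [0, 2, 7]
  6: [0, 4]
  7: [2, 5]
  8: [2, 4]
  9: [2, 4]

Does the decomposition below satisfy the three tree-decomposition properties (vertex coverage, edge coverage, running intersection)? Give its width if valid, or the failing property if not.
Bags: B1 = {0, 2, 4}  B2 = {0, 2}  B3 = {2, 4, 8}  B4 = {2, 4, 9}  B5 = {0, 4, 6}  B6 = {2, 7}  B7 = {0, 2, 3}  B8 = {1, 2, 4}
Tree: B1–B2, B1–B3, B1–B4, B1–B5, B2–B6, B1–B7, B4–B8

No — vertex 5 appears in no bag.

A tree decomposition must satisfy three properties: every vertex lies in some bag; for every edge, both endpoints lie together in some bag; and for every vertex, the bags containing it form a connected subtree. Here vertex 5 appears in no bag, so the decomposition is invalid.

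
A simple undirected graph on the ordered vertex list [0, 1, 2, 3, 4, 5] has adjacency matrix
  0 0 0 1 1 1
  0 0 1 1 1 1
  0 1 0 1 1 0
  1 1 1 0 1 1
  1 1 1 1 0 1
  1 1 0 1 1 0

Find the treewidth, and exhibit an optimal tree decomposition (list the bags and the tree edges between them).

Each bag holds 4 vertices, so the decomposition has width 3, which upper-bounds the treewidth. For the lower bound, the 4 vertices {0, 3, 4, 5} are pairwise adjacent, and any tree decomposition puts a clique entirely inside one bag — forcing width ≥ 3. Combining the bounds, tw(G) = 3.

Treewidth 3.
Bags: B1 = {0, 3, 4, 5}  B2 = {1, 3, 4, 5}  B3 = {1, 2, 3, 4}
Tree: B1–B2, B2–B3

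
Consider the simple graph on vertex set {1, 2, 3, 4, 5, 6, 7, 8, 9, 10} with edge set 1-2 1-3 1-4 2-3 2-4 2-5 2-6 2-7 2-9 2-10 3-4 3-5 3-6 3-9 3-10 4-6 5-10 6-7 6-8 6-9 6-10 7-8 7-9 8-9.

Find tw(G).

A width-3 tree decomposition is:
Bags: B1 = {2, 3, 6, 9}  B2 = {2, 3, 4, 6}  B3 = {2, 6, 7, 9}  B4 = {6, 7, 8, 9}  B5 = {2, 3, 6, 10}  B6 = {2, 3, 5, 10}  B7 = {1, 2, 3, 4}
Tree: B1–B2, B1–B3, B3–B4, B1–B5, B5–B6, B2–B7
Every bag has size at most 4, so the width is 4 − 1 = 3 and tw(G) ≤ 3. On the other hand G contains the 4-clique {6, 7, 8, 9}. A clique must lie in a single bag of any decomposition, so no decomposition can have width below 3. Therefore the treewidth is 3.

3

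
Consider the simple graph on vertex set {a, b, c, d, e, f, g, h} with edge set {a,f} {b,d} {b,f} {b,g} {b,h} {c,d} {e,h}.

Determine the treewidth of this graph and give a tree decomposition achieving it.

Each bag holds 2 vertices, so the decomposition has width 1, which upper-bounds the treewidth. G has an edge, so its treewidth is at least 1. Therefore the treewidth is 1.

Treewidth 1.
One such decomposition:
Bags: B1 = {b, d}  B2 = {b, g}  B3 = {b, f}  B4 = {b, h}  B5 = {e, h}  B6 = {a, f}  B7 = {c, d}
Tree: B1–B2, B2–B3, B3–B4, B4–B5, B3–B6, B1–B7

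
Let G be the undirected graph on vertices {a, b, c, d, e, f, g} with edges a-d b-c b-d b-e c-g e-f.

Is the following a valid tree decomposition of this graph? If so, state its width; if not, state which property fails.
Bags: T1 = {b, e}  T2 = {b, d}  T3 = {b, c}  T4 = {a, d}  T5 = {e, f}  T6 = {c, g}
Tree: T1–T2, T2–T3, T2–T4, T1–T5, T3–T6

Yes; width 1.

Checking the three conditions: (i) the bags cover all of {a, b, c, d, e, f, g}; (ii) for each edge, some bag contains both endpoints; (iii) the bags containing any fixed vertex form a subtree. All hold, so the decomposition is valid with width 2 − 1 = 1.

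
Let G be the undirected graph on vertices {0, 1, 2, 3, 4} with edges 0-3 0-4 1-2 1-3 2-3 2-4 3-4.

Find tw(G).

2

A width-2 tree decomposition is:
Bags: B1 = {0, 3, 4}  B2 = {2, 3, 4}  B3 = {1, 2, 3}
Tree: B1–B2, B2–B3
Every bag has size at most 3, so the width is 3 − 1 = 2 and tw(G) ≤ 2. Conversely, {0, 3, 4} is a clique of size 3, and the vertices of any clique must share a bag in every tree decomposition; so some bag has ≥ 3 vertices and tw(G) ≥ 2. Combining the bounds, tw(G) = 2.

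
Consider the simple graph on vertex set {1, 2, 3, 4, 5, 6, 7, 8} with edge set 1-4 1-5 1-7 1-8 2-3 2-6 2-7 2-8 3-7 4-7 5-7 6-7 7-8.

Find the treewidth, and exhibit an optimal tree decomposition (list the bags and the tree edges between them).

Each bag holds 3 vertices, so the decomposition has width 2, which upper-bounds the treewidth. On the other hand G contains the 3-clique {1, 7, 8}. A clique must lie in a single bag of any decomposition, so no decomposition can have width below 2. Combining the bounds, tw(G) = 2.

Treewidth 2.
One optimal decomposition is:
Bags: B1 = {2, 7, 8}  B2 = {2, 3, 7}  B3 = {1, 7, 8}  B4 = {2, 6, 7}  B5 = {1, 5, 7}  B6 = {1, 4, 7}
Tree: B1–B2, B1–B3, B1–B4, B3–B5, B5–B6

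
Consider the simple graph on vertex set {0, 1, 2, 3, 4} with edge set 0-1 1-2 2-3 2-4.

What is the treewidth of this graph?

A width-1 tree decomposition is:
Bags: B1 = {1, 2}  B2 = {2, 4}  B3 = {0, 1}  B4 = {2, 3}
Tree: B1–B2, B1–B3, B2–B4
Each bag holds 2 vertices, so the decomposition has width 1, which upper-bounds the treewidth. Any graph with an edge has treewidth ≥ 1, and G has the edge 2–1. The upper and lower bounds meet at 1, so that is the treewidth.

1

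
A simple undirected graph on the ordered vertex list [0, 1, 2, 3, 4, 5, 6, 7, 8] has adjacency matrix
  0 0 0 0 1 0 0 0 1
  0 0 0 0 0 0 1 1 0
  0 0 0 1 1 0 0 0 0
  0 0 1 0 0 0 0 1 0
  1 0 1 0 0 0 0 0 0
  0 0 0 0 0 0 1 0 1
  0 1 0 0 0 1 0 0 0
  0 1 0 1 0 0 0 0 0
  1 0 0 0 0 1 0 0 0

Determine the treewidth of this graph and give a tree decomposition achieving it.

Treewidth 2.
Bags: B1 = {2, 3, 7}  B2 = {1, 2, 7}  B3 = {1, 2, 6}  B4 = {2, 5, 6}  B5 = {2, 5, 8}  B6 = {0, 2, 8}  B7 = {0, 2, 4}
Tree: B1–B2, B2–B3, B3–B4, B4–B5, B5–B6, B6–B7

Every bag has size at most 3, so the width is 3 − 1 = 2 and tw(G) ≤ 2. For the lower bound, G contains the cycle 2–3–7–1–6–5–8–0–4–2, so G is not a forest; only forests have treewidth ≤ 1, hence tw(G) ≥ 2. Hence tw(G) = 2 exactly.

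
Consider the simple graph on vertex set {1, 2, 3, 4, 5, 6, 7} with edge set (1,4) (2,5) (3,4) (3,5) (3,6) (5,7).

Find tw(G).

1

A width-1 tree decomposition is:
Bags: B1 = {3, 4}  B2 = {3, 5}  B3 = {3, 6}  B4 = {2, 5}  B5 = {1, 4}  B6 = {5, 7}
Tree: B1–B2, B1–B3, B2–B4, B1–B5, B4–B6
Each bag holds 2 vertices, so the decomposition has width 1, which upper-bounds the treewidth. G has an edge, so its treewidth is at least 1. The upper and lower bounds meet at 1, so that is the treewidth.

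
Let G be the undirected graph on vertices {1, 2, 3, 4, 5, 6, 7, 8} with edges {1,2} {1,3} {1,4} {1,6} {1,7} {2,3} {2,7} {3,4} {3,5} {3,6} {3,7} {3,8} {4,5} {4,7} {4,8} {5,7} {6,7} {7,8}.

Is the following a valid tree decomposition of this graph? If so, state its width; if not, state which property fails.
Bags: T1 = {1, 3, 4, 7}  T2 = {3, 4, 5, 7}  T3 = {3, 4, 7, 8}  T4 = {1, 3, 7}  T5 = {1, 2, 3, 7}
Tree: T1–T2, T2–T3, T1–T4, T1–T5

A tree decomposition must satisfy three properties: every vertex lies in some bag; for every edge, both endpoints lie together in some bag; and for every vertex, the bags containing it form a connected subtree. Here vertex 6 appears in no bag, so the decomposition is invalid.

No — vertex 6 appears in no bag.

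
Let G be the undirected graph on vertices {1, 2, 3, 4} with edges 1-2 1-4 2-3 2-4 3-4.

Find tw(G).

A width-2 tree decomposition is:
Bags: B1 = {1, 2, 4}  B2 = {2, 3, 4}
Tree: B1–B2
The largest bag has 3 vertices, giving width 2; this decomposition certifies tw(G) ≤ 2. Conversely, {1, 2, 4} is a clique of size 3, and the vertices of any clique must share a bag in every tree decomposition; so some bag has ≥ 3 vertices and tw(G) ≥ 2. Hence tw(G) = 2 exactly.

2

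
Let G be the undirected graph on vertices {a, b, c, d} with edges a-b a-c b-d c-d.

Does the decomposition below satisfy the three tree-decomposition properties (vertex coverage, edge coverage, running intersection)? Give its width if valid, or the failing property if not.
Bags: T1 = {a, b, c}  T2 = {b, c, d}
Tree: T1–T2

Vertex coverage: the bags together contain {a, b, c, d}, the full vertex set. Edge coverage: each edge of G has both endpoints in at least one bag. Running intersection: for every vertex, the bags containing it form a connected subtree. All three properties hold, so this is a valid tree decomposition of width max|bag| − 1 = 2, and hence tw(G) ≤ 2.

Yes; width 2.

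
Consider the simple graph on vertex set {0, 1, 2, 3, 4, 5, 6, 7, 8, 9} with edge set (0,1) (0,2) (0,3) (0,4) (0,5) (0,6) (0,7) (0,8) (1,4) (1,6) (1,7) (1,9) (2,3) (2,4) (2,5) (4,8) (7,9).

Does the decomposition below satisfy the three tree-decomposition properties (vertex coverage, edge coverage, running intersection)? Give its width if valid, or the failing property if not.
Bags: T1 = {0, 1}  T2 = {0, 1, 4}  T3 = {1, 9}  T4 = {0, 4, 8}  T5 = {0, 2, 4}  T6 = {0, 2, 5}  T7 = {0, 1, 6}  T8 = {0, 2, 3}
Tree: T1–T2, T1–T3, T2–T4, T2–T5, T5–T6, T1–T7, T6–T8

A tree decomposition must satisfy three properties: every vertex lies in some bag; for every edge, both endpoints lie together in some bag; and for every vertex, the bags containing it form a connected subtree. Here vertex 7 appears in no bag, so the decomposition is invalid.

No — vertex 7 appears in no bag.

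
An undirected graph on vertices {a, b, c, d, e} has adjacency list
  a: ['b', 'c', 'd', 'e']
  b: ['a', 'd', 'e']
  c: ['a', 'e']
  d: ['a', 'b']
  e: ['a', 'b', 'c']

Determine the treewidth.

A width-2 tree decomposition is:
Bags: B1 = {a, b, d}  B2 = {a, b, e}  B3 = {a, c, e}
Tree: B1–B2, B2–B3
The largest bag has 3 vertices, giving width 2; this decomposition certifies tw(G) ≤ 2. Conversely, {a, b, d} is a clique of size 3, and the vertices of any clique must share a bag in every tree decomposition; so some bag has ≥ 3 vertices and tw(G) ≥ 2. The upper and lower bounds meet at 2, so that is the treewidth.

2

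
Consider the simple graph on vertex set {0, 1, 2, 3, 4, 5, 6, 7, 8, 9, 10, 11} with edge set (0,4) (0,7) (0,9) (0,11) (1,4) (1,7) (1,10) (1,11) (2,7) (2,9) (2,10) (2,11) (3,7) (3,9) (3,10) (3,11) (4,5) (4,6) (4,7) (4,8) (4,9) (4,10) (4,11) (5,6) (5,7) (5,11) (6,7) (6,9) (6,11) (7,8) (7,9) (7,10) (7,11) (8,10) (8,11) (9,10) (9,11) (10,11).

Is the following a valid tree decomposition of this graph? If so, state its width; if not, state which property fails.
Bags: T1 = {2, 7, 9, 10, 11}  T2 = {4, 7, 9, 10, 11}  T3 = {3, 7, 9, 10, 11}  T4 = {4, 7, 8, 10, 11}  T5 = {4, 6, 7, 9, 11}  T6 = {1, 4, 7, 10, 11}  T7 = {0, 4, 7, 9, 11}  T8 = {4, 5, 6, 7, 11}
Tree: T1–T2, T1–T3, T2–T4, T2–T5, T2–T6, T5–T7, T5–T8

Every vertex of G appears in some bag (union = {0, 1, 2, 3, 4, 5, 6, 7, 8, 9, 10, 11}); every edge is covered by a bag; and for each vertex v the set of bags containing v is connected in the bag tree. The decomposition is therefore valid. The largest bag has 5 vertices, so the width is 4.

Yes; width 4.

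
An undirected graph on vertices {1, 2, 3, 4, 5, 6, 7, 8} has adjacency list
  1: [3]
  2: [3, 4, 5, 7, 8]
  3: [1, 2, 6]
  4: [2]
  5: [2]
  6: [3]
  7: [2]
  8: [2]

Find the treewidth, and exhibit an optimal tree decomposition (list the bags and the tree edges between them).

Treewidth 1.
One such decomposition:
Bags: B1 = {2, 4}  B2 = {2, 8}  B3 = {2, 3}  B4 = {2, 7}  B5 = {2, 5}  B6 = {1, 3}  B7 = {3, 6}
Tree: B1–B2, B1–B3, B1–B4, B3–B5, B3–B6, B6–B7

The largest bag has 2 vertices, giving width 1; this decomposition certifies tw(G) ≤ 1. G has an edge, so its treewidth is at least 1. The upper and lower bounds meet at 1, so that is the treewidth.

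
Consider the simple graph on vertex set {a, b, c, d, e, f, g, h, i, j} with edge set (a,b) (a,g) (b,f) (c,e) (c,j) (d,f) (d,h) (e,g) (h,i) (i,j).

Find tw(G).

A width-2 tree decomposition is:
Bags: B1 = {a, b, f}  B2 = {a, f, g}  B3 = {e, f, g}  B4 = {c, e, f}  B5 = {c, f, j}  B6 = {f, i, j}  B7 = {f, h, i}  B8 = {d, f, h}
Tree: B1–B2, B2–B3, B3–B4, B4–B5, B5–B6, B6–B7, B7–B8
Every bag has size at most 3, so the width is 3 − 1 = 2 and tw(G) ≤ 2. Since f–b–a–g–e–c–j–i–h–d–f is a cycle in G, G is not acyclic. Forests are exactly the graphs of treewidth ≤ 1, so tw(G) ≥ 2. Therefore the treewidth is 2.

2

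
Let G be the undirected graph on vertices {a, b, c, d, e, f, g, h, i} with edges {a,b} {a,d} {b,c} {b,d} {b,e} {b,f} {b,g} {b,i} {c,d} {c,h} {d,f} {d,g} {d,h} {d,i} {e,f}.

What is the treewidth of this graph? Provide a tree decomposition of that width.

Each bag holds 3 vertices, so the decomposition has width 2, which upper-bounds the treewidth. Conversely, {c, d, h} is a clique of size 3, and the vertices of any clique must share a bag in every tree decomposition; so some bag has ≥ 3 vertices and tw(G) ≥ 2. Combining the bounds, tw(G) = 2.

Treewidth 2.
Bags: B1 = {b, d, g}  B2 = {b, d, i}  B3 = {b, c, d}  B4 = {a, b, d}  B5 = {b, d, f}  B6 = {c, d, h}  B7 = {b, e, f}
Tree: B1–B2, B2–B3, B3–B4, B1–B5, B3–B6, B5–B7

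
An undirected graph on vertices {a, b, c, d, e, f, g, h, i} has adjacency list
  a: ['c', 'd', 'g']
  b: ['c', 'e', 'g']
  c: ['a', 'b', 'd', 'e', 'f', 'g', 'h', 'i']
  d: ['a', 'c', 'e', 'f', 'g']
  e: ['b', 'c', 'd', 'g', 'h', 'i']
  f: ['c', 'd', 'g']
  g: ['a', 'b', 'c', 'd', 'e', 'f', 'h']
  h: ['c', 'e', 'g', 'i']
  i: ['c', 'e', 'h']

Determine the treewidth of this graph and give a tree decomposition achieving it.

Treewidth 3.
Bags: B1 = {c, d, e, g}  B2 = {c, e, g, h}  B3 = {b, c, e, g}  B4 = {a, c, d, g}  B5 = {c, e, h, i}  B6 = {c, d, f, g}
Tree: B1–B2, B2–B3, B1–B4, B2–B5, B1–B6

Each bag holds 4 vertices, so the decomposition has width 3, which upper-bounds the treewidth. For the lower bound, the 4 vertices {c, d, e, g} are pairwise adjacent, and any tree decomposition puts a clique entirely inside one bag — forcing width ≥ 3. Hence tw(G) = 3 exactly.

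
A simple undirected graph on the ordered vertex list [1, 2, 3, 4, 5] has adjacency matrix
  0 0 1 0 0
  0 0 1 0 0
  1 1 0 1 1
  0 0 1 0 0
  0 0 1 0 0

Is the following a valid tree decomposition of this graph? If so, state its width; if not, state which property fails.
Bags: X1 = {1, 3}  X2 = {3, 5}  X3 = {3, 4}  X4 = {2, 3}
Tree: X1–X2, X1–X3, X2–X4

Yes; width 1.

Checking the three conditions: (i) the bags cover all of {1, 2, 3, 4, 5}; (ii) for each edge, some bag contains both endpoints; (iii) the bags containing any fixed vertex form a subtree. All hold, so the decomposition is valid with width 2 − 1 = 1.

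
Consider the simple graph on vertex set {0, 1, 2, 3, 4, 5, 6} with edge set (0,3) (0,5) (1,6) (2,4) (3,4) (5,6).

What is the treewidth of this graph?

1

A width-1 tree decomposition is:
Bags: B1 = {2, 4}  B2 = {3, 4}  B3 = {0, 3}  B4 = {0, 5}  B5 = {5, 6}  B6 = {1, 6}
Tree: B1–B2, B2–B3, B3–B4, B4–B5, B5–B6
Each bag holds 2 vertices, so the decomposition has width 1, which upper-bounds the treewidth. Any graph with an edge has treewidth ≥ 1, and G has the edge 2–4. Therefore the treewidth is 1.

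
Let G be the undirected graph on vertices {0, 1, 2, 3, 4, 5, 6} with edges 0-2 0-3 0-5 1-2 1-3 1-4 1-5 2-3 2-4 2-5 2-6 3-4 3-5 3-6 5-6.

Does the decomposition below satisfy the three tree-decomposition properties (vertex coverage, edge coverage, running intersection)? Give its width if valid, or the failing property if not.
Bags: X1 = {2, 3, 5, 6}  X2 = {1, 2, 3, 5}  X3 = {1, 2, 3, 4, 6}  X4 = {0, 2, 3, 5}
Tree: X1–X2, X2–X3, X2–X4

A tree decomposition must satisfy three properties: every vertex lies in some bag; for every edge, both endpoints lie together in some bag; and for every vertex, the bags containing it form a connected subtree. Here bags containing vertex 6 are not connected in the tree, so the decomposition is invalid.

No — bags containing vertex 6 are not connected in the tree.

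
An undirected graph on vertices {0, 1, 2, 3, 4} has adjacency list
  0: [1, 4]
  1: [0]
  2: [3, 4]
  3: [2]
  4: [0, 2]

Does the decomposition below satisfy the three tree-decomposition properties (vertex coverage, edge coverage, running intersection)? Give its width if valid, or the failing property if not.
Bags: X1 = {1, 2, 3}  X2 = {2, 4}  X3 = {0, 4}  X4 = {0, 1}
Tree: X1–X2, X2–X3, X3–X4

No — bags containing vertex 1 are not connected in the tree.

A tree decomposition must satisfy three properties: every vertex lies in some bag; for every edge, both endpoints lie together in some bag; and for every vertex, the bags containing it form a connected subtree. Here bags containing vertex 1 are not connected in the tree, so the decomposition is invalid.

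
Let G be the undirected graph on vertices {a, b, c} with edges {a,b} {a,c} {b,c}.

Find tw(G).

A width-2 tree decomposition is:
Bags: B1 = {a, b, c}
Tree: (single bag)
A single bag containing all 3 vertices is trivially a valid decomposition of width 2. For the lower bound, the 3 vertices {a, b, c} are pairwise adjacent, and any tree decomposition puts a clique entirely inside one bag — forcing width ≥ 2. Hence tw(G) = 2 exactly.

2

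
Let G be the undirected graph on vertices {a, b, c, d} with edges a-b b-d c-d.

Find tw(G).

A width-1 tree decomposition is:
Bags: B1 = {b, d}  B2 = {c, d}  B3 = {a, b}
Tree: B1–B2, B1–B3
Every bag has size at most 2, so the width is 2 − 1 = 1 and tw(G) ≤ 1. G has an edge, so its treewidth is at least 1. Hence tw(G) = 1 exactly.

1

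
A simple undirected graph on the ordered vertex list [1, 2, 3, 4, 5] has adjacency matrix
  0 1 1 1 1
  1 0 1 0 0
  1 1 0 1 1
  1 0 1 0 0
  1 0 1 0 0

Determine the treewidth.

2

A width-2 tree decomposition is:
Bags: B1 = {1, 3, 5}  B2 = {1, 2, 3}  B3 = {1, 3, 4}
Tree: B1–B2, B2–B3
Each bag holds 3 vertices, so the decomposition has width 2, which upper-bounds the treewidth. On the other hand G contains the 3-clique {1, 2, 3}. A clique must lie in a single bag of any decomposition, so no decomposition can have width below 2. Hence tw(G) = 2 exactly.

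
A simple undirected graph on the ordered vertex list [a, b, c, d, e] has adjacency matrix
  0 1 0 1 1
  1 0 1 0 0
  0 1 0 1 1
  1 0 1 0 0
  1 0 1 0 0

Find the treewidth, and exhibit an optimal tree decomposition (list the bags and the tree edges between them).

Treewidth 2.
One optimal decomposition is:
Bags: B1 = {a, c, d}  B2 = {a, c, e}  B3 = {a, b, c}
Tree: B1–B2, B2–B3

Every bag has size at most 3, so the width is 3 − 1 = 2 and tw(G) ≤ 2. Since c–d–a–e–c is a cycle in G, G is not acyclic. Forests are exactly the graphs of treewidth ≤ 1, so tw(G) ≥ 2. Hence tw(G) = 2 exactly.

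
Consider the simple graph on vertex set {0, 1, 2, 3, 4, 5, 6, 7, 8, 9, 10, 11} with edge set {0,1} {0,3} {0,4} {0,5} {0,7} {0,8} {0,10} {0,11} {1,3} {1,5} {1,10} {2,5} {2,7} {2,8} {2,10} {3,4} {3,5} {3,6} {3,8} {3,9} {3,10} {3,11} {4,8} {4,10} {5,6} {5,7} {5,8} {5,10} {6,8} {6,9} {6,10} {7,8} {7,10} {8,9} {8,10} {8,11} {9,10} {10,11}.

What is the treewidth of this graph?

4

A width-4 tree decomposition is:
Bags: B1 = {0, 3, 5, 8, 10}  B2 = {0, 5, 7, 8, 10}  B3 = {0, 3, 4, 8, 10}  B4 = {3, 5, 6, 8, 10}  B5 = {0, 3, 8, 10, 11}  B6 = {0, 1, 3, 5, 10}  B7 = {3, 6, 8, 9, 10}  B8 = {2, 5, 7, 8, 10}
Tree: B1–B2, B1–B3, B1–B4, B3–B5, B1–B6, B4–B7, B2–B8
Every bag has size at most 5, so the width is 5 − 1 = 4 and tw(G) ≤ 4. For the lower bound, the 5 vertices {2, 5, 7, 8, 10} are pairwise adjacent, and any tree decomposition puts a clique entirely inside one bag — forcing width ≥ 4. Hence tw(G) = 4 exactly.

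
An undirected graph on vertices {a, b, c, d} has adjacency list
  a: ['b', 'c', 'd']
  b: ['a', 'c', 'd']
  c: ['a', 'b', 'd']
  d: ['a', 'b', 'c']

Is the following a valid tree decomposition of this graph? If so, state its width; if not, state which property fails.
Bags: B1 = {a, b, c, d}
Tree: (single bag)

Yes; width 3.

Every vertex of G appears in some bag (union = {a, b, c, d}); every edge is covered by a bag; and for each vertex v the set of bags containing v is connected in the bag tree. The decomposition is therefore valid. The largest bag has 4 vertices, so the width is 3.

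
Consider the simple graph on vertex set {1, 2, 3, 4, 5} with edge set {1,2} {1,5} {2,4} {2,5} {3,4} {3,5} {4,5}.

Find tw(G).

A width-2 tree decomposition is:
Bags: B1 = {1, 2, 5}  B2 = {2, 4, 5}  B3 = {3, 4, 5}
Tree: B1–B2, B2–B3
Every bag has size at most 3, so the width is 3 − 1 = 2 and tw(G) ≤ 2. On the other hand G contains the 3-clique {1, 2, 5}. A clique must lie in a single bag of any decomposition, so no decomposition can have width below 2. Hence tw(G) = 2 exactly.

2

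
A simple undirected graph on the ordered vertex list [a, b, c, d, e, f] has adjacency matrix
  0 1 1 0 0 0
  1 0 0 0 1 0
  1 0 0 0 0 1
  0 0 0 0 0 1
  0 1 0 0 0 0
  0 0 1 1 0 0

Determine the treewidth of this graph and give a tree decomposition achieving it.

Treewidth 1.
Bags: B1 = {d, f}  B2 = {c, f}  B3 = {a, c}  B4 = {a, b}  B5 = {b, e}
Tree: B1–B2, B2–B3, B3–B4, B4–B5

The largest bag has 2 vertices, giving width 1; this decomposition certifies tw(G) ≤ 1. Since G has at least one edge (e.g. d–f), it is not an edgeless graph, so tw(G) ≥ 1. The upper and lower bounds meet at 1, so that is the treewidth.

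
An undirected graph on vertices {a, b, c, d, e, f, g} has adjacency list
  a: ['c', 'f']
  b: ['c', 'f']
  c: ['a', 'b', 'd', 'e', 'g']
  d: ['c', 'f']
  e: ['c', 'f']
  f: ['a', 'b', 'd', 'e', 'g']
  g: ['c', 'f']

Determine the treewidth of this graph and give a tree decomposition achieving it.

Treewidth 2.
Bags: B1 = {c, e, f}  B2 = {c, f, g}  B3 = {c, d, f}  B4 = {a, c, f}  B5 = {b, c, f}
Tree: B1–B2, B2–B3, B3–B4, B4–B5

The largest bag has 3 vertices, giving width 2; this decomposition certifies tw(G) ≤ 2. For the lower bound, G contains the cycle c–e–f–g–c, so G is not a forest; only forests have treewidth ≤ 1, hence tw(G) ≥ 2. Therefore the treewidth is 2.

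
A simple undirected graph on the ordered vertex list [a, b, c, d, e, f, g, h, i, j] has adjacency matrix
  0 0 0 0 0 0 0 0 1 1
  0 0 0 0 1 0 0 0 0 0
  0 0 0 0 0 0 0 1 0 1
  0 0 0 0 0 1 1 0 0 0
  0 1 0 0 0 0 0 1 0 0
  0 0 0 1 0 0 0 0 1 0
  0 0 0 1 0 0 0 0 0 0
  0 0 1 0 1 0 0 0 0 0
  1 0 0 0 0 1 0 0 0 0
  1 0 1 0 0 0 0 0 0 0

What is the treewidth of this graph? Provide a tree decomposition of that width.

Every bag has size at most 2, so the width is 2 − 1 = 1 and tw(G) ≤ 1. Since G has at least one edge (e.g. b–e), it is not an edgeless graph, so tw(G) ≥ 1. Hence tw(G) = 1 exactly.

Treewidth 1.
One such decomposition:
Bags: B1 = {b, e}  B2 = {e, h}  B3 = {c, h}  B4 = {c, j}  B5 = {a, j}  B6 = {a, i}  B7 = {f, i}  B8 = {d, f}  B9 = {d, g}
Tree: B1–B2, B2–B3, B3–B4, B4–B5, B5–B6, B6–B7, B7–B8, B8–B9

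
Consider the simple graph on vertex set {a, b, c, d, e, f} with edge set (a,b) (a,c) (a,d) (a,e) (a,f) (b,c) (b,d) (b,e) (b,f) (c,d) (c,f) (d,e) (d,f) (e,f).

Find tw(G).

4

A width-4 tree decomposition is:
Bags: B1 = {a, b, d, e, f}  B2 = {a, b, c, d, f}
Tree: B1–B2
Each bag holds 5 vertices, so the decomposition has width 4, which upper-bounds the treewidth. Conversely, {a, b, d, e, f} is a clique of size 5, and the vertices of any clique must share a bag in every tree decomposition; so some bag has ≥ 5 vertices and tw(G) ≥ 4. Hence tw(G) = 4 exactly.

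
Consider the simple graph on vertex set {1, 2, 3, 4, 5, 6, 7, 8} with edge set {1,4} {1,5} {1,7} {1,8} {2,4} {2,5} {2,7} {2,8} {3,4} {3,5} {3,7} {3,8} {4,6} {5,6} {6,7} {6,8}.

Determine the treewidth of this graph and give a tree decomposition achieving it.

Treewidth 4.
Bags: B1 = {1, 2, 3, 6, 8}  B2 = {1, 2, 3, 4, 6}  B3 = {1, 2, 3, 5, 6}  B4 = {1, 2, 3, 6, 7}
Tree: B1–B2, B2–B3, B3–B4

The largest bag has 5 vertices, giving width 4; this decomposition certifies tw(G) ≤ 4. For the lower bound: the 5 vertex sets {6,8}, {1,4}, {2,5}, {3}, {7} are disjoint, each induces a connected subgraph, and every pair is joined by at least one edge of G. Contracting each set to a single vertex therefore yields K_{5} as a minor, and since treewidth is minor-monotone, tw(G) ≥ tw(K_{5}) = 4. Hence tw(G) = 4 exactly.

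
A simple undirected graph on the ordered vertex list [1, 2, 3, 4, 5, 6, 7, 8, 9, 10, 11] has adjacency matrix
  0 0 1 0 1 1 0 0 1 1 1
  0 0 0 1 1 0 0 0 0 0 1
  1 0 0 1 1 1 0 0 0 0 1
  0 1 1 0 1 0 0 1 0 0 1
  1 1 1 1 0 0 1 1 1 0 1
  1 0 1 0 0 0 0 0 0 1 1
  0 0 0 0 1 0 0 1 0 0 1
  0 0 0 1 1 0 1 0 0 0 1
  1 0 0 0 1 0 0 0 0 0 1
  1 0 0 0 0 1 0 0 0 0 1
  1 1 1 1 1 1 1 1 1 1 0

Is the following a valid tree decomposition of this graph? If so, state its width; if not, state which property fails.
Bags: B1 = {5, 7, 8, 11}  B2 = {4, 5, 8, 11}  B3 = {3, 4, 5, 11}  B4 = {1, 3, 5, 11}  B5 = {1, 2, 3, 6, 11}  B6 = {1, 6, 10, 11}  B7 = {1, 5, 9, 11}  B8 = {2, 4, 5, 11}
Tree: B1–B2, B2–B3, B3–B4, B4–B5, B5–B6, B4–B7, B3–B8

A tree decomposition must satisfy three properties: every vertex lies in some bag; for every edge, both endpoints lie together in some bag; and for every vertex, the bags containing it form a connected subtree. Here bags containing vertex 2 are not connected in the tree, so the decomposition is invalid.

No — bags containing vertex 2 are not connected in the tree.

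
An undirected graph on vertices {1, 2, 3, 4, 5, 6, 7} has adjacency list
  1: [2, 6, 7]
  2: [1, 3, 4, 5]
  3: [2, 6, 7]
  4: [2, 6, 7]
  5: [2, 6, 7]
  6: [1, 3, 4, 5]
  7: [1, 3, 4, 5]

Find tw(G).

A width-3 tree decomposition is:
Bags: B1 = {2, 3, 6, 7}  B2 = {2, 4, 6, 7}  B3 = {1, 2, 6, 7}  B4 = {2, 5, 6, 7}
Tree: B1–B2, B2–B3, B3–B4
Every bag has size at most 4, so the width is 4 − 1 = 3 and tw(G) ≤ 3. For the lower bound: the 4 vertex sets {3,7}, {2,4}, {6}, {1} are disjoint, each induces a connected subgraph, and every pair is joined by at least one edge of G. Contracting each set to a single vertex therefore yields K_{4} as a minor, and since treewidth is minor-monotone, tw(G) ≥ tw(K_{4}) = 3. Therefore the treewidth is 3.

3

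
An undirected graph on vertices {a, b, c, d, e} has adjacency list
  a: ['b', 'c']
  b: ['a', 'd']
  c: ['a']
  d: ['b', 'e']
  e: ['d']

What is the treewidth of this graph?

A width-1 tree decomposition is:
Bags: B1 = {a, c}  B2 = {a, b}  B3 = {b, d}  B4 = {d, e}
Tree: B1–B2, B2–B3, B3–B4
Every bag has size at most 2, so the width is 2 − 1 = 1 and tw(G) ≤ 1. Since G has at least one edge (e.g. c–a), it is not an edgeless graph, so tw(G) ≥ 1. The upper and lower bounds meet at 1, so that is the treewidth.

1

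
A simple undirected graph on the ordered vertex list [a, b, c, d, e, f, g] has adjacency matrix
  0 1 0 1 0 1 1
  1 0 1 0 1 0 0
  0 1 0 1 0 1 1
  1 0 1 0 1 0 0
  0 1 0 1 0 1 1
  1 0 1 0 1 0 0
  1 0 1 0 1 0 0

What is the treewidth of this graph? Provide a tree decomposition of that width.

Each bag holds 4 vertices, so the decomposition has width 3, which upper-bounds the treewidth. For the lower bound: the 4 vertex sets {c,g}, {e,f}, {a}, {d} are disjoint, each induces a connected subgraph, and every pair is joined by at least one edge of G. Contracting each set to a single vertex therefore yields K_{4} as a minor, and since treewidth is minor-monotone, tw(G) ≥ tw(K_{4}) = 3. Combining the bounds, tw(G) = 3.

Treewidth 3.
One optimal decomposition is:
Bags: B1 = {a, c, e, g}  B2 = {a, c, e, f}  B3 = {a, c, d, e}  B4 = {a, b, c, e}
Tree: B1–B2, B2–B3, B3–B4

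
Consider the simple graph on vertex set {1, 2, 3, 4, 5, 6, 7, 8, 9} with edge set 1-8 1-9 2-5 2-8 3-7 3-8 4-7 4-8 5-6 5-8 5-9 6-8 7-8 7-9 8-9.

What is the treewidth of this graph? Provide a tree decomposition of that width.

Each bag holds 3 vertices, so the decomposition has width 2, which upper-bounds the treewidth. On the other hand G contains the 3-clique {1, 8, 9}. A clique must lie in a single bag of any decomposition, so no decomposition can have width below 2. Therefore the treewidth is 2.

Treewidth 2.
Bags: B1 = {3, 7, 8}  B2 = {7, 8, 9}  B3 = {5, 8, 9}  B4 = {1, 8, 9}  B5 = {5, 6, 8}  B6 = {4, 7, 8}  B7 = {2, 5, 8}
Tree: B1–B2, B2–B3, B2–B4, B3–B5, B2–B6, B5–B7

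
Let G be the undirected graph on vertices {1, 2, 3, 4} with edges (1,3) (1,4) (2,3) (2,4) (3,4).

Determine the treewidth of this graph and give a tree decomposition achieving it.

Treewidth 2.
One optimal decomposition is:
Bags: B1 = {1, 3, 4}  B2 = {2, 3, 4}
Tree: B1–B2

Each bag holds 3 vertices, so the decomposition has width 2, which upper-bounds the treewidth. For the lower bound, the 3 vertices {1, 3, 4} are pairwise adjacent, and any tree decomposition puts a clique entirely inside one bag — forcing width ≥ 2. Therefore the treewidth is 2.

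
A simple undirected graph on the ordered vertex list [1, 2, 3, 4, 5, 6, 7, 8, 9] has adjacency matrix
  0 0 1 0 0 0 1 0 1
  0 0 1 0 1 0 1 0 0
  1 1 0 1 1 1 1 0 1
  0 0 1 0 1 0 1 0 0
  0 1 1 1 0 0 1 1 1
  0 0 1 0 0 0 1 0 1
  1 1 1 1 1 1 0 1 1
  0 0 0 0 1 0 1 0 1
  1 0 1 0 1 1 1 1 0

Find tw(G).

A width-3 tree decomposition is:
Bags: B1 = {2, 3, 5, 7}  B2 = {3, 5, 7, 9}  B3 = {3, 4, 5, 7}  B4 = {3, 6, 7, 9}  B5 = {5, 7, 8, 9}  B6 = {1, 3, 7, 9}
Tree: B1–B2, B1–B3, B2–B4, B2–B5, B2–B6
The largest bag has 4 vertices, giving width 3; this decomposition certifies tw(G) ≤ 3. Conversely, {5, 7, 8, 9} is a clique of size 4, and the vertices of any clique must share a bag in every tree decomposition; so some bag has ≥ 4 vertices and tw(G) ≥ 3. The upper and lower bounds meet at 3, so that is the treewidth.

3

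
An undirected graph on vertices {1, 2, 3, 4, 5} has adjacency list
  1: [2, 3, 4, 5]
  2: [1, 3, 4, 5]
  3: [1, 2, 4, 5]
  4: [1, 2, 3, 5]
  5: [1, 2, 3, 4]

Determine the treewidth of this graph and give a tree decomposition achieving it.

Treewidth 4.
One such decomposition:
Bags: B1 = {1, 2, 3, 4, 5}
Tree: (single bag)

With just one bag of size 5, the width is 5 − 1 = 4, so tw(G) ≤ 4. For the lower bound, the 5 vertices {1, 2, 3, 4, 5} are pairwise adjacent, and any tree decomposition puts a clique entirely inside one bag — forcing width ≥ 4. Therefore the treewidth is 4.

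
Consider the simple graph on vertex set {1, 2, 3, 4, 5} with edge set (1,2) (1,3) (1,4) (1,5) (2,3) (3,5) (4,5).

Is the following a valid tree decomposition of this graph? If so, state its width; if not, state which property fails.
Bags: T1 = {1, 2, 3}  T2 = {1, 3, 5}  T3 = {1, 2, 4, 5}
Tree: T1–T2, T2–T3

No — bags containing vertex 2 are not connected in the tree.

A tree decomposition must satisfy three properties: every vertex lies in some bag; for every edge, both endpoints lie together in some bag; and for every vertex, the bags containing it form a connected subtree. Here bags containing vertex 2 are not connected in the tree, so the decomposition is invalid.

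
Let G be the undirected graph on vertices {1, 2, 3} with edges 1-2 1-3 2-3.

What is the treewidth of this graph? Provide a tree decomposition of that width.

With just one bag of size 3, the width is 3 − 1 = 2, so tw(G) ≤ 2. On the other hand G contains the 3-clique {1, 2, 3}. A clique must lie in a single bag of any decomposition, so no decomposition can have width below 2. The upper and lower bounds meet at 2, so that is the treewidth.

Treewidth 2.
One optimal decomposition is:
Bags: B1 = {1, 2, 3}
Tree: (single bag)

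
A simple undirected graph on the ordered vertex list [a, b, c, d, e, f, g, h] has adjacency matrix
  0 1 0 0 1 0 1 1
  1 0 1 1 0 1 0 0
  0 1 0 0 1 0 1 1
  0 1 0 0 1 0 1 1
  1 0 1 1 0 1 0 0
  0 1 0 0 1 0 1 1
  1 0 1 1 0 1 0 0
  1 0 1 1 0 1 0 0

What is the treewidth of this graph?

4

A width-4 tree decomposition is:
Bags: B1 = {a, b, e, g, h}  B2 = {b, d, e, g, h}  B3 = {b, e, f, g, h}  B4 = {b, c, e, g, h}
Tree: B1–B2, B2–B3, B3–B4
The largest bag has 5 vertices, giving width 4; this decomposition certifies tw(G) ≤ 4. For the lower bound: the 5 vertex sets {a,h}, {b,d}, {e,f}, {g}, {c} are disjoint, each induces a connected subgraph, and every pair is joined by at least one edge of G. Contracting each set to a single vertex therefore yields K_{5} as a minor, and since treewidth is minor-monotone, tw(G) ≥ tw(K_{5}) = 4. Combining the bounds, tw(G) = 4.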